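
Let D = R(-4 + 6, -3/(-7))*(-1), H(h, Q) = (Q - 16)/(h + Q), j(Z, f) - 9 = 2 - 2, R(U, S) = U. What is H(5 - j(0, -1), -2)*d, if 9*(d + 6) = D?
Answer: -56/3 ≈ -18.667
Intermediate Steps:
j(Z, f) = 9 (j(Z, f) = 9 + (2 - 2) = 9 + 0 = 9)
H(h, Q) = (-16 + Q)/(Q + h)
D = -2 (D = (-4 + 6)*(-1) = 2*(-1) = -2)
d = -56/9 (d = -6 + (1/9)*(-2) = -6 - 2/9 = -56/9 ≈ -6.2222)
H(5 - j(0, -1), -2)*d = ((-16 - 2)/(-2 + (5 - 1*9)))*(-56/9) = (-18/(-2 + (5 - 9)))*(-56/9) = (-18/(-2 - 4))*(-56/9) = (-18/(-6))*(-56/9) = -1/6*(-18)*(-56/9) = 3*(-56/9) = -56/3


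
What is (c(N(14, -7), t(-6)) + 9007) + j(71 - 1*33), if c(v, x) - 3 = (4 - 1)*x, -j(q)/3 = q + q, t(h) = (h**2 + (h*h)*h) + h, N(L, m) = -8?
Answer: 8224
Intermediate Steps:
t(h) = h + h**2 + h**3 (t(h) = (h**2 + h**2*h) + h = (h**2 + h**3) + h = h + h**2 + h**3)
j(q) = -6*q (j(q) = -3*(q + q) = -6*q)
c(v, x) = 3 + 3*x (c(v, x) = 3 + (4 - 1)*x = 3 + 3*x)
(c(N(14, -7), t(-6)) + 9007) + j(71 - 1*33) = ((3 + 3*(-6*(1 - 6 + (-6)**2))) + 9007) - 6*(71 - 1*33) = ((3 + 3*(-6*(1 - 6 + 36))) + 9007) - 6*(71 - 33) = ((3 + 3*(-6*31)) + 9007) - 6*38 = ((3 + 3*(-186)) + 9007) - 228 = ((3 - 558) + 9007) - 228 = (-555 + 9007) - 228 = 8452 - 228 = 8224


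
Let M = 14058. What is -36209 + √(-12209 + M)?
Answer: -36166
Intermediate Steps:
-36209 + √(-12209 + M) = -36209 + √(-12209 + 14058) = -36209 + √1849 = -36209 + 43 = -36166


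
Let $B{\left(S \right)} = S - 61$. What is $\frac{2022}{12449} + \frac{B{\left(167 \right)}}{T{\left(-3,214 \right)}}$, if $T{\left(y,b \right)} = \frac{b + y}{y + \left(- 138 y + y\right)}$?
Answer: $\frac{2553654}{12449} \approx 205.13$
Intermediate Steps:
$B{\left(S \right)} = -61 + S$ ($B{\left(S \right)} = S - 61 = -61 + S$)
$T{\left(y,b \right)} = - \frac{b + y}{136 y}$ ($T{\left(y,b \right)} = \frac{b + y}{y - 137 y} = \frac{b + y}{\left(-136\right) y} = \left(b + y\right) \left(- \frac{1}{136 y}\right) = - \frac{b + y}{136 y}$)
$\frac{2022}{12449} + \frac{B{\left(167 \right)}}{T{\left(-3,214 \right)}} = \frac{2022}{12449} + \frac{-61 + 167}{\frac{1}{136} \frac{1}{-3} \left(\left(-1\right) 214 - -3\right)} = 2022 \cdot \frac{1}{12449} + \frac{106}{\frac{1}{136} \left(- \frac{1}{3}\right) \left(-214 + 3\right)} = \frac{2022}{12449} + \frac{106}{\frac{1}{136} \left(- \frac{1}{3}\right) \left(-211\right)} = \frac{2022}{12449} + \frac{106}{\frac{211}{408}} = \frac{2022}{12449} + 106 \cdot \frac{408}{211} = \frac{2022}{12449} + \frac{43248}{211} = \frac{2553654}{12449}$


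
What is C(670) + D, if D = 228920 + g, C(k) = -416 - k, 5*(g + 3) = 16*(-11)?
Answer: 1138979/5 ≈ 2.2780e+5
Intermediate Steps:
g = -191/5 (g = -3 + (16*(-11))/5 = -3 + (1/5)*(-176) = -3 - 176/5 = -191/5 ≈ -38.200)
D = 1144409/5 (D = 228920 - 191/5 = 1144409/5 ≈ 2.2888e+5)
C(670) + D = (-416 - 1*670) + 1144409/5 = (-416 - 670) + 1144409/5 = -1086 + 1144409/5 = 1138979/5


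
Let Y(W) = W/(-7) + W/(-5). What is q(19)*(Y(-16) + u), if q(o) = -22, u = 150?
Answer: -119724/35 ≈ -3420.7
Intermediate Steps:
Y(W) = -12*W/35 (Y(W) = W*(-⅐) + W*(-⅕) = -W/7 - W/5 = -12*W/35)
q(19)*(Y(-16) + u) = -22*(-12/35*(-16) + 150) = -22*(192/35 + 150) = -22*5442/35 = -119724/35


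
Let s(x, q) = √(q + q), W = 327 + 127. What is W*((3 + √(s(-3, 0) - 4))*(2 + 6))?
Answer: 10896 + 7264*I ≈ 10896.0 + 7264.0*I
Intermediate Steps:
W = 454
s(x, q) = √2*√q (s(x, q) = √(2*q) = √2*√q)
W*((3 + √(s(-3, 0) - 4))*(2 + 6)) = 454*((3 + √(√2*√0 - 4))*(2 + 6)) = 454*((3 + √(√2*0 - 4))*8) = 454*((3 + √(0 - 4))*8) = 454*((3 + √(-4))*8) = 454*((3 + 2*I)*8) = 454*(24 + 16*I) = 10896 + 7264*I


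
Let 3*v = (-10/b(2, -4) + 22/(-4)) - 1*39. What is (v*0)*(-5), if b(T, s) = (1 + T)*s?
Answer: 0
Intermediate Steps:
b(T, s) = s*(1 + T)
v = -131/9 (v = ((-10*(-1/(4*(1 + 2))) + 22/(-4)) - 1*39)/3 = ((-10/((-4*3)) + 22*(-¼)) - 39)/3 = ((-10/(-12) - 11/2) - 39)/3 = ((-10*(-1/12) - 11/2) - 39)/3 = ((⅚ - 11/2) - 39)/3 = (-14/3 - 39)/3 = (⅓)*(-131/3) = -131/9 ≈ -14.556)
(v*0)*(-5) = -131/9*0*(-5) = 0*(-5) = 0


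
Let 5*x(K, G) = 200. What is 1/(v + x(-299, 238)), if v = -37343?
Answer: -1/37303 ≈ -2.6807e-5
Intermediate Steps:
x(K, G) = 40 (x(K, G) = (⅕)*200 = 40)
1/(v + x(-299, 238)) = 1/(-37343 + 40) = 1/(-37303) = -1/37303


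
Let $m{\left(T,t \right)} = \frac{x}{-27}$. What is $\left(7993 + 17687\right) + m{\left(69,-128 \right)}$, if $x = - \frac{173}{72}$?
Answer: $\frac{49922093}{1944} \approx 25680.0$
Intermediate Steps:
$x = - \frac{173}{72}$ ($x = \left(-173\right) \frac{1}{72} = - \frac{173}{72} \approx -2.4028$)
$m{\left(T,t \right)} = \frac{173}{1944}$ ($m{\left(T,t \right)} = - \frac{173}{72 \left(-27\right)} = \left(- \frac{173}{72}\right) \left(- \frac{1}{27}\right) = \frac{173}{1944}$)
$\left(7993 + 17687\right) + m{\left(69,-128 \right)} = \left(7993 + 17687\right) + \frac{173}{1944} = 25680 + \frac{173}{1944} = \frac{49922093}{1944}$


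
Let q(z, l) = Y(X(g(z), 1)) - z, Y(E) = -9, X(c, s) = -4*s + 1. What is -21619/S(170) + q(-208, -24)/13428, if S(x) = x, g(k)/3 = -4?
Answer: -145133051/1141380 ≈ -127.16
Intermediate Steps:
g(k) = -12 (g(k) = 3*(-4) = -12)
X(c, s) = 1 - 4*s
q(z, l) = -9 - z
-21619/S(170) + q(-208, -24)/13428 = -21619/170 + (-9 - 1*(-208))/13428 = -21619*1/170 + (-9 + 208)*(1/13428) = -21619/170 + 199*(1/13428) = -21619/170 + 199/13428 = -145133051/1141380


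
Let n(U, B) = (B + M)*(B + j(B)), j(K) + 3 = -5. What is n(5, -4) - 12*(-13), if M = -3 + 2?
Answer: 216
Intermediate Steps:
M = -1
j(K) = -8 (j(K) = -3 - 5 = -8)
n(U, B) = (-1 + B)*(-8 + B) (n(U, B) = (B - 1)*(B - 8) = (-1 + B)*(-8 + B))
n(5, -4) - 12*(-13) = (8 + (-4)² - 9*(-4)) - 12*(-13) = (8 + 16 + 36) + 156 = 60 + 156 = 216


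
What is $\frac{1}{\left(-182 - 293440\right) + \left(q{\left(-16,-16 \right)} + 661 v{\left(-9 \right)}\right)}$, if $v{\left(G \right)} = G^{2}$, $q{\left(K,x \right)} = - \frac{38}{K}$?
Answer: $- \frac{8}{1920629} \approx -4.1653 \cdot 10^{-6}$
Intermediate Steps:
$\frac{1}{\left(-182 - 293440\right) + \left(q{\left(-16,-16 \right)} + 661 v{\left(-9 \right)}\right)} = \frac{1}{\left(-182 - 293440\right) + \left(- \frac{38}{-16} + 661 \left(-9\right)^{2}\right)} = \frac{1}{\left(-182 - 293440\right) + \left(\left(-38\right) \left(- \frac{1}{16}\right) + 661 \cdot 81\right)} = \frac{1}{-293622 + \left(\frac{19}{8} + 53541\right)} = \frac{1}{-293622 + \frac{428347}{8}} = \frac{1}{- \frac{1920629}{8}} = - \frac{8}{1920629}$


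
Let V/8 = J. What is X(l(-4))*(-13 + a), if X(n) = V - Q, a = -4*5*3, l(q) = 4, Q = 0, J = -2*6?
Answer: 7008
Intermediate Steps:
J = -12
a = -60 (a = -20*3 = -60)
V = -96 (V = 8*(-12) = -96)
X(n) = -96 (X(n) = -96 - 1*0 = -96 + 0 = -96)
X(l(-4))*(-13 + a) = -96*(-13 - 60) = -96*(-73) = 7008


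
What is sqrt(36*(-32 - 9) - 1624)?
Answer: 10*I*sqrt(31) ≈ 55.678*I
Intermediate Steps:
sqrt(36*(-32 - 9) - 1624) = sqrt(36*(-41) - 1624) = sqrt(-1476 - 1624) = sqrt(-3100) = 10*I*sqrt(31)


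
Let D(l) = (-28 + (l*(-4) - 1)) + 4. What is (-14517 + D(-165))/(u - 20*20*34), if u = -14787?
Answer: 13882/28387 ≈ 0.48903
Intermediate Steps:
D(l) = -25 - 4*l (D(l) = (-28 + (-4*l - 1)) + 4 = (-28 + (-1 - 4*l)) + 4 = (-29 - 4*l) + 4 = -25 - 4*l)
(-14517 + D(-165))/(u - 20*20*34) = (-14517 + (-25 - 4*(-165)))/(-14787 - 20*20*34) = (-14517 + (-25 + 660))/(-14787 - 400*34) = (-14517 + 635)/(-14787 - 13600) = -13882/(-28387) = -13882*(-1/28387) = 13882/28387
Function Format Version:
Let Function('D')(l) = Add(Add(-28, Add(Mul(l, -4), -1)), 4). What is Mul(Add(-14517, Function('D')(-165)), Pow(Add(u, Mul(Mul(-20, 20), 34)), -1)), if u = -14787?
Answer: Rational(13882, 28387) ≈ 0.48903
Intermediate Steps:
Function('D')(l) = Add(-25, Mul(-4, l)) (Function('D')(l) = Add(Add(-28, Add(Mul(-4, l), -1)), 4) = Add(Add(-28, Add(-1, Mul(-4, l))), 4) = Add(Add(-29, Mul(-4, l)), 4) = Add(-25, Mul(-4, l)))
Mul(Add(-14517, Function('D')(-165)), Pow(Add(u, Mul(Mul(-20, 20), 34)), -1)) = Mul(Add(-14517, Add(-25, Mul(-4, -165))), Pow(Add(-14787, Mul(Mul(-20, 20), 34)), -1)) = Mul(Add(-14517, Add(-25, 660)), Pow(Add(-14787, Mul(-400, 34)), -1)) = Mul(Add(-14517, 635), Pow(Add(-14787, -13600), -1)) = Mul(-13882, Pow(-28387, -1)) = Mul(-13882, Rational(-1, 28387)) = Rational(13882, 28387)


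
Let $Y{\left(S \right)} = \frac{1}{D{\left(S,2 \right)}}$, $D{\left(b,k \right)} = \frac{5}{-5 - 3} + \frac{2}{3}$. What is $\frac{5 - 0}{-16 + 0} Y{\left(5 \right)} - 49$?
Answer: $- \frac{113}{2} \approx -56.5$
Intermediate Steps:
$D{\left(b,k \right)} = \frac{1}{24}$ ($D{\left(b,k \right)} = \frac{5}{-8} + 2 \cdot \frac{1}{3} = 5 \left(- \frac{1}{8}\right) + \frac{2}{3} = - \frac{5}{8} + \frac{2}{3} = \frac{1}{24}$)
$Y{\left(S \right)} = 24$ ($Y{\left(S \right)} = \frac{1}{\frac{1}{24}} = 24$)
$\frac{5 - 0}{-16 + 0} Y{\left(5 \right)} - 49 = \frac{5 - 0}{-16 + 0} \cdot 24 - 49 = \frac{5 + 0}{-16} \cdot 24 - 49 = 5 \left(- \frac{1}{16}\right) 24 - 49 = \left(- \frac{5}{16}\right) 24 - 49 = - \frac{15}{2} - 49 = - \frac{113}{2}$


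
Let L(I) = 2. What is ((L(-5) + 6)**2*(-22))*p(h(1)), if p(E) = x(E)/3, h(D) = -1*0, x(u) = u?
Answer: 0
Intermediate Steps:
h(D) = 0
p(E) = E/3
((L(-5) + 6)**2*(-22))*p(h(1)) = ((2 + 6)**2*(-22))*((1/3)*0) = (8**2*(-22))*0 = (64*(-22))*0 = -1408*0 = 0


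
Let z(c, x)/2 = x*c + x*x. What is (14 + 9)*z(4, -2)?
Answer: -184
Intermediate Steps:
z(c, x) = 2*x² + 2*c*x (z(c, x) = 2*(x*c + x*x) = 2*(c*x + x²) = 2*(x² + c*x) = 2*x² + 2*c*x)
(14 + 9)*z(4, -2) = (14 + 9)*(2*(-2)*(4 - 2)) = 23*(2*(-2)*2) = 23*(-8) = -184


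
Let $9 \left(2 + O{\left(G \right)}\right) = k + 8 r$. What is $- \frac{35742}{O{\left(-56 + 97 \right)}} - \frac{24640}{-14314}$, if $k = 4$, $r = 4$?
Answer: $- \frac{127890427}{7157} \approx -17869.0$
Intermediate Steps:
$O{\left(G \right)} = 2$ ($O{\left(G \right)} = -2 + \frac{4 + 8 \cdot 4}{9} = -2 + \frac{4 + 32}{9} = -2 + \frac{1}{9} \cdot 36 = -2 + 4 = 2$)
$- \frac{35742}{O{\left(-56 + 97 \right)}} - \frac{24640}{-14314} = - \frac{35742}{2} - \frac{24640}{-14314} = \left(-35742\right) \frac{1}{2} - - \frac{12320}{7157} = -17871 + \frac{12320}{7157} = - \frac{127890427}{7157}$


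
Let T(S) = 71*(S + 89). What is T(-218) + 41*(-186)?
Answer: -16785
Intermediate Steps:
T(S) = 6319 + 71*S (T(S) = 71*(89 + S) = 6319 + 71*S)
T(-218) + 41*(-186) = (6319 + 71*(-218)) + 41*(-186) = (6319 - 15478) - 7626 = -9159 - 7626 = -16785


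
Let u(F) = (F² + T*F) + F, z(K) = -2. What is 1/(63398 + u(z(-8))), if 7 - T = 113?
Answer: 1/63612 ≈ 1.5720e-5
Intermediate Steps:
T = -106 (T = 7 - 1*113 = 7 - 113 = -106)
u(F) = F² - 105*F (u(F) = (F² - 106*F) + F = F² - 105*F)
1/(63398 + u(z(-8))) = 1/(63398 - 2*(-105 - 2)) = 1/(63398 - 2*(-107)) = 1/(63398 + 214) = 1/63612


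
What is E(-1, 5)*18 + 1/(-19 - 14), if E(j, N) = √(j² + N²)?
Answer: -1/33 + 18*√26 ≈ 91.752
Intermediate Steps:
E(j, N) = √(N² + j²)
E(-1, 5)*18 + 1/(-19 - 14) = √(5² + (-1)²)*18 + 1/(-19 - 14) = √(25 + 1)*18 + 1/(-33) = √26*18 - 1/33 = 18*√26 - 1/33 = -1/33 + 18*√26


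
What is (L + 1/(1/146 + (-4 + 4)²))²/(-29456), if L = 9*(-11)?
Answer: -2209/29456 ≈ -0.074993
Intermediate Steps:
L = -99
(L + 1/(1/146 + (-4 + 4)²))²/(-29456) = (-99 + 1/(1/146 + (-4 + 4)²))²/(-29456) = (-99 + 1/(1/146 + 0²))²*(-1/29456) = (-99 + 1/(1/146 + 0))²*(-1/29456) = (-99 + 1/(1/146))²*(-1/29456) = (-99 + 146)²*(-1/29456) = 47²*(-1/29456) = 2209*(-1/29456) = -2209/29456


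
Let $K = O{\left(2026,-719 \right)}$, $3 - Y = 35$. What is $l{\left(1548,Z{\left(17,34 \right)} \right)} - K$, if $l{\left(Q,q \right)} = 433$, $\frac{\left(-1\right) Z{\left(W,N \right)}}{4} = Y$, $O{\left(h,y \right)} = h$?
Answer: $-1593$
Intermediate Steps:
$Y = -32$ ($Y = 3 - 35 = -32$)
$K = 2026$
$Z{\left(W,N \right)} = 128$ ($Z{\left(W,N \right)} = \left(-4\right) \left(-32\right) = 128$)
$l{\left(1548,Z{\left(17,34 \right)} \right)} - K = 433 - 2026 = -1593$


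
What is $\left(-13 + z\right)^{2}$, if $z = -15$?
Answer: $784$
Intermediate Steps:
$\left(-13 + z\right)^{2} = \left(-13 - 15\right)^{2} = \left(-28\right)^{2} = 784$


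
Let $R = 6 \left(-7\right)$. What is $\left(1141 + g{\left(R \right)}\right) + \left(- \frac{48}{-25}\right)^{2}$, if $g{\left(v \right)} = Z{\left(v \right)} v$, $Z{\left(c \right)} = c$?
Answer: $\frac{1817929}{625} \approx 2908.7$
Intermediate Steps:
$R = -42$
$g{\left(v \right)} = v^{2}$ ($g{\left(v \right)} = v v = v^{2}$)
$\left(1141 + g{\left(R \right)}\right) + \left(- \frac{48}{-25}\right)^{2} = \left(1141 + \left(-42\right)^{2}\right) + \left(- \frac{48}{-25}\right)^{2} = \left(1141 + 1764\right) + \left(\left(-48\right) \left(- \frac{1}{25}\right)\right)^{2} = 2905 + \left(\frac{48}{25}\right)^{2} = 2905 + \frac{2304}{625} = \frac{1817929}{625}$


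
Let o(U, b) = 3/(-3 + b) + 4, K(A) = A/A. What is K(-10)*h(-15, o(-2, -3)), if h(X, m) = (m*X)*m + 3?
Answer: -723/4 ≈ -180.75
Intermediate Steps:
K(A) = 1
o(U, b) = 4 + 3/(-3 + b) (o(U, b) = 3/(-3 + b) + 4 = 4 + 3/(-3 + b))
h(X, m) = 3 + X*m**2 (h(X, m) = (X*m)*m + 3 = X*m**2 + 3 = 3 + X*m**2)
K(-10)*h(-15, o(-2, -3)) = 1*(3 - 15*(-9 + 4*(-3))**2/(-3 - 3)**2) = 1*(3 - 15*(-9 - 12)**2/36) = 1*(3 - 15*(-1/6*(-21))**2) = 1*(3 - 15*(7/2)**2) = 1*(3 - 15*49/4) = 1*(3 - 735/4) = 1*(-723/4) = -723/4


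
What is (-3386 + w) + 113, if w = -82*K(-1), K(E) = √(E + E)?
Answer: -3273 - 82*I*√2 ≈ -3273.0 - 115.97*I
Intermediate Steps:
K(E) = √2*√E (K(E) = √(2*E) = √2*√E)
w = -82*I*√2 (w = -82*√2*√(-1) = -82*√2*I = -82*I*√2 ≈ -115.97*I)
(-3386 + w) + 113 = (-3386 - 82*I*√2) + 113 = -3273 - 82*I*√2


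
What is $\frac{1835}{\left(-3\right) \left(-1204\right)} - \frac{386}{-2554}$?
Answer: $\frac{3040411}{4612524} \approx 0.65916$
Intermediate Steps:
$\frac{1835}{\left(-3\right) \left(-1204\right)} - \frac{386}{-2554} = \frac{1835}{3612} - - \frac{193}{1277} = 1835 \cdot \frac{1}{3612} + \frac{193}{1277} = \frac{1835}{3612} + \frac{193}{1277} = \frac{3040411}{4612524}$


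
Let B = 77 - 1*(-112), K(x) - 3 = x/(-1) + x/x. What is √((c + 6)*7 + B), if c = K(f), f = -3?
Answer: 2*√70 ≈ 16.733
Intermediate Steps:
K(x) = 4 - x (K(x) = 3 + (x/(-1) + x/x) = 3 + (x*(-1) + 1) = 3 + (-x + 1) = 3 + (1 - x) = 4 - x)
c = 7 (c = 4 - 1*(-3) = 4 + 3 = 7)
B = 189 (B = 77 + 112 = 189)
√((c + 6)*7 + B) = √((7 + 6)*7 + 189) = √(13*7 + 189) = √(91 + 189) = √280 = 2*√70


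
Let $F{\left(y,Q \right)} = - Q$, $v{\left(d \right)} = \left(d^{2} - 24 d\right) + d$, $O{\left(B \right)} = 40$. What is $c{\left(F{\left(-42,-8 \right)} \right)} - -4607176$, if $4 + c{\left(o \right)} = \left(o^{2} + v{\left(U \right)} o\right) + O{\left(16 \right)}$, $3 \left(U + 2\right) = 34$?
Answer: $\frac{41456300}{9} \approx 4.6063 \cdot 10^{6}$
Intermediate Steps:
$U = \frac{28}{3}$ ($U = -2 + \frac{1}{3} \cdot 34 = -2 + \frac{34}{3} = \frac{28}{3} \approx 9.3333$)
$v{\left(d \right)} = d^{2} - 23 d$
$c{\left(o \right)} = 36 + o^{2} - \frac{1148 o}{9}$ ($c{\left(o \right)} = -4 + \left(\left(o^{2} + \frac{28 \left(-23 + \frac{28}{3}\right)}{3} o\right) + 40\right) = -4 + \left(\left(o^{2} + \frac{28}{3} \left(- \frac{41}{3}\right) o\right) + 40\right) = -4 + \left(\left(o^{2} - \frac{1148 o}{9}\right) + 40\right) = -4 + \left(40 + o^{2} - \frac{1148 o}{9}\right) = 36 + o^{2} - \frac{1148 o}{9}$)
$c{\left(F{\left(-42,-8 \right)} \right)} - -4607176 = \left(36 + \left(\left(-1\right) \left(-8\right)\right)^{2} - \frac{1148 \left(\left(-1\right) \left(-8\right)\right)}{9}\right) - -4607176 = \left(36 + 8^{2} - \frac{9184}{9}\right) + 4607176 = \left(36 + 64 - \frac{9184}{9}\right) + 4607176 = - \frac{8284}{9} + 4607176 = \frac{41456300}{9}$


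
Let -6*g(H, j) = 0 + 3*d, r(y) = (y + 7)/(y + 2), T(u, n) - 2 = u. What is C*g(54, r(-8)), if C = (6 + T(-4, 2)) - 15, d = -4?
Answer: -22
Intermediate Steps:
T(u, n) = 2 + u
r(y) = (7 + y)/(2 + y)
g(H, j) = 2 (g(H, j) = -(0 + 3*(-4))/6 = -(0 - 12)/6 = -⅙*(-12) = 2)
C = -11 (C = (6 + (2 - 4)) - 15 = (6 - 2) - 15 = 4 - 15 = -11)
C*g(54, r(-8)) = -11*2 = -22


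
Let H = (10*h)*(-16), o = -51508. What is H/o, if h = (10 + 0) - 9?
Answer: 40/12877 ≈ 0.0031063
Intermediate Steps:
h = 1 (h = 10 - 9 = 1)
H = -160 (H = (10*1)*(-16) = 10*(-16) = -160)
H/o = -160/(-51508) = -160*(-1/51508) = 40/12877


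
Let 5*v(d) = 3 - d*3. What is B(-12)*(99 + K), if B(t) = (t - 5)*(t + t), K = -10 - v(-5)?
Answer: 174216/5 ≈ 34843.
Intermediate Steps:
v(d) = ⅗ - 3*d/5 (v(d) = (3 - d*3)/5 = (3 - 3*d)/5 = ⅗ - 3*d/5)
K = -68/5 (K = -10 - (⅗ - ⅗*(-5)) = -10 - (⅗ + 3) = -10 - 1*18/5 = -10 - 18/5 = -68/5 ≈ -13.600)
B(t) = 2*t*(-5 + t) (B(t) = (-5 + t)*(2*t) = 2*t*(-5 + t))
B(-12)*(99 + K) = (2*(-12)*(-5 - 12))*(99 - 68/5) = (2*(-12)*(-17))*(427/5) = 408*(427/5) = 174216/5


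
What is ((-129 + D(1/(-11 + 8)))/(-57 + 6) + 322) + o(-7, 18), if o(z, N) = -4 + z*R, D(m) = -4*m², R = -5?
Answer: 163192/459 ≈ 355.54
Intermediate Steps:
o(z, N) = -4 - 5*z (o(z, N) = -4 + z*(-5) = -4 - 5*z)
((-129 + D(1/(-11 + 8)))/(-57 + 6) + 322) + o(-7, 18) = ((-129 - 4/(-11 + 8)²)/(-57 + 6) + 322) + (-4 - 5*(-7)) = ((-129 - 4*(1/(-3))²)/(-51) + 322) + (-4 + 35) = ((-129 - 4*(-⅓)²)*(-1/51) + 322) + 31 = ((-129 - 4*⅑)*(-1/51) + 322) + 31 = ((-129 - 4/9)*(-1/51) + 322) + 31 = (-1165/9*(-1/51) + 322) + 31 = (1165/459 + 322) + 31 = 148963/459 + 31 = 163192/459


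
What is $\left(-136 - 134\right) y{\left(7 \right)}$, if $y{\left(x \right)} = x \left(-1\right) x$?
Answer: $13230$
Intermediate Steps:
$y{\left(x \right)} = - x^{2}$ ($y{\left(x \right)} = - x x = - x^{2}$)
$\left(-136 - 134\right) y{\left(7 \right)} = \left(-136 - 134\right) \left(- 7^{2}\right) = - 270 \left(\left(-1\right) 49\right) = \left(-270\right) \left(-49\right) = 13230$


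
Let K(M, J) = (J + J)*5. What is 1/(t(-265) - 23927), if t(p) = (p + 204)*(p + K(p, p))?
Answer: 1/153888 ≈ 6.4982e-6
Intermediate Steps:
K(M, J) = 10*J (K(M, J) = (2*J)*5 = 10*J)
t(p) = 11*p*(204 + p) (t(p) = (p + 204)*(p + 10*p) = (204 + p)*(11*p) = 11*p*(204 + p))
1/(t(-265) - 23927) = 1/(11*(-265)*(204 - 265) - 23927) = 1/(11*(-265)*(-61) - 23927) = 1/(177815 - 23927) = 1/153888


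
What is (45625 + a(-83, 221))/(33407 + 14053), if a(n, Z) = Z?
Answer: 7641/7910 ≈ 0.96599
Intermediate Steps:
(45625 + a(-83, 221))/(33407 + 14053) = (45625 + 221)/(33407 + 14053) = 45846/47460 = 45846*(1/47460) = 7641/7910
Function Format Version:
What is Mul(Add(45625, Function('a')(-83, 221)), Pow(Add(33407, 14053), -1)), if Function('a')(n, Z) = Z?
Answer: Rational(7641, 7910) ≈ 0.96599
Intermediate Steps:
Mul(Add(45625, Function('a')(-83, 221)), Pow(Add(33407, 14053), -1)) = Mul(Add(45625, 221), Pow(Add(33407, 14053), -1)) = Mul(45846, Pow(47460, -1)) = Mul(45846, Rational(1, 47460)) = Rational(7641, 7910)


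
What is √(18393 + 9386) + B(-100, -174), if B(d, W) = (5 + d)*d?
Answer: 9500 + √27779 ≈ 9666.7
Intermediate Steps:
B(d, W) = d*(5 + d)
√(18393 + 9386) + B(-100, -174) = √(18393 + 9386) - 100*(5 - 100) = √27779 - 100*(-95) = √27779 + 9500 = 9500 + √27779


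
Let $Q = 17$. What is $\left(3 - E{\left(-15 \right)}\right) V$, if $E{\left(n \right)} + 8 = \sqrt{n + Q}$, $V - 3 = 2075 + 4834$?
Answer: $76032 - 6912 \sqrt{2} \approx 66257.0$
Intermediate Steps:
$V = 6912$ ($V = 3 + \left(2075 + 4834\right) = 3 + 6909 = 6912$)
$E{\left(n \right)} = -8 + \sqrt{17 + n}$ ($E{\left(n \right)} = -8 + \sqrt{n + 17} = -8 + \sqrt{17 + n}$)
$\left(3 - E{\left(-15 \right)}\right) V = \left(3 - \left(-8 + \sqrt{17 - 15}\right)\right) 6912 = \left(3 - \left(-8 + \sqrt{2}\right)\right) 6912 = \left(3 + \left(8 - \sqrt{2}\right)\right) 6912 = \left(11 - \sqrt{2}\right) 6912 = 76032 - 6912 \sqrt{2}$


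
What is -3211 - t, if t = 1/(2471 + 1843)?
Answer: -13852255/4314 ≈ -3211.0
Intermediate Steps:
t = 1/4314 ≈ 0.00023180
-3211 - t = -3211 - 1*1/4314 = -3211 - 1/4314 = -13852255/4314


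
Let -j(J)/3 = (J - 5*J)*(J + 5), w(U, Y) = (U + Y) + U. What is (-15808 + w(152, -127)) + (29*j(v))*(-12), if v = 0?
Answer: -15631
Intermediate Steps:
w(U, Y) = Y + 2*U
j(J) = 12*J*(5 + J) (j(J) = -3*(J - 5*J)*(J + 5) = -3*(-4*J)*(5 + J) = -(-12)*J*(5 + J) = 12*J*(5 + J))
(-15808 + w(152, -127)) + (29*j(v))*(-12) = (-15808 + (-127 + 2*152)) + (29*(12*0*(5 + 0)))*(-12) = (-15808 + (-127 + 304)) + (29*(12*0*5))*(-12) = (-15808 + 177) + (29*0)*(-12) = -15631 + 0*(-12) = -15631 + 0 = -15631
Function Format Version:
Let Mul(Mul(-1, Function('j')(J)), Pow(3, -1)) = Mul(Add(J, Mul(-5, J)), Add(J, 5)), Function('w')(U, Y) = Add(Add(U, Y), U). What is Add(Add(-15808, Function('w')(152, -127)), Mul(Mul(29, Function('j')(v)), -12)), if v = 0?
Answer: -15631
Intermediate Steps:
Function('w')(U, Y) = Add(Y, Mul(2, U))
Function('j')(J) = Mul(12, J, Add(5, J)) (Function('j')(J) = Mul(-3, Mul(Add(J, Mul(-5, J)), Add(J, 5))) = Mul(-3, Mul(Mul(-4, J), Add(5, J))) = Mul(-3, Mul(-4, J, Add(5, J))) = Mul(12, J, Add(5, J)))
Add(Add(-15808, Function('w')(152, -127)), Mul(Mul(29, Function('j')(v)), -12)) = Add(Add(-15808, Add(-127, Mul(2, 152))), Mul(Mul(29, Mul(12, 0, Add(5, 0))), -12)) = Add(Add(-15808, Add(-127, 304)), Mul(Mul(29, Mul(12, 0, 5)), -12)) = Add(Add(-15808, 177), Mul(Mul(29, 0), -12)) = Add(-15631, Mul(0, -12)) = Add(-15631, 0) = -15631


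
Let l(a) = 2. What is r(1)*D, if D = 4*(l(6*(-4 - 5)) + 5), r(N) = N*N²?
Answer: 28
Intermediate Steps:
r(N) = N³
D = 28 (D = 4*(2 + 5) = 4*7 = 28)
r(1)*D = 1³*28 = 1*28 = 28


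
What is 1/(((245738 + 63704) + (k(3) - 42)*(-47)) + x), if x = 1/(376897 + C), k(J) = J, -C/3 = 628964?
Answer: 1509995/470023693624 ≈ 3.2126e-6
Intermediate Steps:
C = -1886892 (C = -3*628964 = -1886892)
x = -1/1509995 (x = 1/(376897 - 1886892) = 1/(-1509995) = -1/1509995 ≈ -6.6225e-7)
1/(((245738 + 63704) + (k(3) - 42)*(-47)) + x) = 1/(((245738 + 63704) + (3 - 42)*(-47)) - 1/1509995) = 1/((309442 - 39*(-47)) - 1/1509995) = 1/((309442 + 1833) - 1/1509995) = 1/(311275 - 1/1509995) = 1/(470023693624/1509995) = 1509995/470023693624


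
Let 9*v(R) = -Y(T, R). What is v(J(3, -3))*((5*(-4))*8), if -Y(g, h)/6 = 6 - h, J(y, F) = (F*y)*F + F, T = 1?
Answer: 1920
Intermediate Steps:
J(y, F) = F + y*F**2 (J(y, F) = y*F**2 + F = F + y*F**2)
Y(g, h) = -36 + 6*h (Y(g, h) = -6*(6 - h) = -36 + 6*h)
v(R) = 4 - 2*R/3 (v(R) = (-(-36 + 6*R))/9 = (36 - 6*R)/9 = 4 - 2*R/3)
v(J(3, -3))*((5*(-4))*8) = (4 - (-2)*(1 - 3*3))*((5*(-4))*8) = (4 - (-2)*(1 - 9))*(-20*8) = (4 - (-2)*(-8))*(-160) = (4 - 2/3*24)*(-160) = (4 - 16)*(-160) = -12*(-160) = 1920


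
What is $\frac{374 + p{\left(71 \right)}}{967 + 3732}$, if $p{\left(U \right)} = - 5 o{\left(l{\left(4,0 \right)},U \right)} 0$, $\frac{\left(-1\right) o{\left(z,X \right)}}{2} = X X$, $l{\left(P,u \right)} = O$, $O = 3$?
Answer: $\frac{374}{4699} \approx 0.079591$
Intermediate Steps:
$l{\left(P,u \right)} = 3$
$o{\left(z,X \right)} = - 2 X^{2}$ ($o{\left(z,X \right)} = - 2 X X = - 2 X^{2}$)
$p{\left(U \right)} = 0$ ($p{\left(U \right)} = - 5 \left(- 2 U^{2}\right) 0 = 10 U^{2} \cdot 0 = 0$)
$\frac{374 + p{\left(71 \right)}}{967 + 3732} = \frac{374 + 0}{967 + 3732} = \frac{374}{4699}$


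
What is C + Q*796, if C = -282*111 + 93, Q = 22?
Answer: -13697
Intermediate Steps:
C = -31209 (C = -31302 + 93 = -31209)
C + Q*796 = -31209 + 22*796 = -31209 + 17512 = -13697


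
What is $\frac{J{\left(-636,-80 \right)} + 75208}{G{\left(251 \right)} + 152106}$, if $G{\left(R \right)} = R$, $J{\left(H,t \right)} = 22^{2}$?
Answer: $\frac{75692}{152357} \approx 0.49681$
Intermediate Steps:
$J{\left(H,t \right)} = 484$
$\frac{J{\left(-636,-80 \right)} + 75208}{G{\left(251 \right)} + 152106} = \frac{484 + 75208}{251 + 152106} = \frac{75692}{152357}$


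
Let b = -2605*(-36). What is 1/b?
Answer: 1/93780 ≈ 1.0663e-5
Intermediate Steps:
b = 93780
1/b = 1/93780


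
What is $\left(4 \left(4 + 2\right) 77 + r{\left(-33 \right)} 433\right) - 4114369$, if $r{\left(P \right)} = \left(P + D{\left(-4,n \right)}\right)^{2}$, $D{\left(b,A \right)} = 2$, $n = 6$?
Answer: $-3696408$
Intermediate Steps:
$r{\left(P \right)} = \left(2 + P\right)^{2}$ ($r{\left(P \right)} = \left(P + 2\right)^{2} = \left(2 + P\right)^{2}$)
$\left(4 \left(4 + 2\right) 77 + r{\left(-33 \right)} 433\right) - 4114369 = \left(4 \left(4 + 2\right) 77 + \left(2 - 33\right)^{2} \cdot 433\right) - 4114369 = \left(4 \cdot 6 \cdot 77 + \left(-31\right)^{2} \cdot 433\right) - 4114369 = \left(24 \cdot 77 + 961 \cdot 433\right) - 4114369 = \left(1848 + 416113\right) - 4114369 = 417961 - 4114369 = -3696408$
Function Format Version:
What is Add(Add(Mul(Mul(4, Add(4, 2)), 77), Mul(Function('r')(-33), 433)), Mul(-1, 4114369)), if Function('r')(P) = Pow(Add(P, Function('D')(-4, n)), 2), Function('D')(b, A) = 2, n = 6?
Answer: -3696408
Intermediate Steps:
Function('r')(P) = Pow(Add(2, P), 2) (Function('r')(P) = Pow(Add(P, 2), 2) = Pow(Add(2, P), 2))
Add(Add(Mul(Mul(4, Add(4, 2)), 77), Mul(Function('r')(-33), 433)), Mul(-1, 4114369)) = Add(Add(Mul(Mul(4, Add(4, 2)), 77), Mul(Pow(Add(2, -33), 2), 433)), Mul(-1, 4114369)) = Add(Add(Mul(Mul(4, 6), 77), Mul(Pow(-31, 2), 433)), -4114369) = Add(Add(Mul(24, 77), Mul(961, 433)), -4114369) = Add(Add(1848, 416113), -4114369) = Add(417961, -4114369) = -3696408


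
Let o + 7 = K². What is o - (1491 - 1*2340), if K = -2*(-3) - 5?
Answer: 843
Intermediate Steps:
K = 1 (K = 6 - 5 = 1)
o = -6 (o = -7 + 1² = -7 + 1 = -6)
o - (1491 - 1*2340) = -6 - (1491 - 1*2340) = -6 - (1491 - 2340) = -6 - 1*(-849) = -6 + 849 = 843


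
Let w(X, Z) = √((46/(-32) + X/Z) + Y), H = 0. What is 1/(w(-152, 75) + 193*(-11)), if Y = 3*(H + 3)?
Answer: -2547600/5408548157 - 20*√19929/5408548157 ≈ -0.00047155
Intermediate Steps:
Y = 9 (Y = 3*(0 + 3) = 3*3 = 9)
w(X, Z) = √(121/16 + X/Z) (w(X, Z) = √((46/(-32) + X/Z) + 9) = √((46*(-1/32) + X/Z) + 9) = √((-23/16 + X/Z) + 9) = √(121/16 + X/Z))
1/(w(-152, 75) + 193*(-11)) = 1/(√(121 + 16*(-152)/75)/4 + 193*(-11)) = 1/(√(121 + 16*(-152)*(1/75))/4 - 2123) = 1/(√(121 - 2432/75)/4 - 2123) = 1/(√(6643/75)/4 - 2123) = 1/((√19929/15)/4 - 2123) = 1/(√19929/60 - 2123) = 1/(-2123 + √19929/60)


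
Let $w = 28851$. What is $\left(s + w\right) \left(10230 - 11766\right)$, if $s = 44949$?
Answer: $-113356800$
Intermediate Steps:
$\left(s + w\right) \left(10230 - 11766\right) = \left(44949 + 28851\right) \left(10230 - 11766\right) = 73800 \left(-1536\right) = -113356800$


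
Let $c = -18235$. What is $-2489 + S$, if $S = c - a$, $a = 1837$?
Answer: $-22561$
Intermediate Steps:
$S = -20072$ ($S = -18235 - 1837 = -20072$)
$-2489 + S = -2489 - 20072 = -22561$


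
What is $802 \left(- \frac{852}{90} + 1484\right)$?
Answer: $\frac{17738636}{15} \approx 1.1826 \cdot 10^{6}$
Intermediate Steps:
$802 \left(- \frac{852}{90} + 1484\right) = 802 \left(\left(-852\right) \frac{1}{90} + 1484\right) = 802 \left(- \frac{142}{15} + 1484\right) = 802 \cdot \frac{22118}{15} = \frac{17738636}{15}$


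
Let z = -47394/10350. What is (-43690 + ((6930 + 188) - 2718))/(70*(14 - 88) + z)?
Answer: 22591750/2981133 ≈ 7.5782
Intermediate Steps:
z = -2633/575 (z = -47394*1/10350 = -2633/575 ≈ -4.5791)
(-43690 + ((6930 + 188) - 2718))/(70*(14 - 88) + z) = (-43690 + ((6930 + 188) - 2718))/(70*(14 - 88) - 2633/575) = (-43690 + (7118 - 2718))/(70*(-74) - 2633/575) = (-43690 + 4400)/(-5180 - 2633/575) = -39290/(-2981133/575) = -39290*(-575/2981133) = 22591750/2981133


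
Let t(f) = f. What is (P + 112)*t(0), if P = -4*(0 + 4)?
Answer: 0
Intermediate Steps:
P = -16 (P = -4*4 = -16)
(P + 112)*t(0) = (-16 + 112)*0 = 96*0 = 0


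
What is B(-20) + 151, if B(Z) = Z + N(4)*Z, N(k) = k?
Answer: 51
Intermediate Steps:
B(Z) = 5*Z (B(Z) = Z + 4*Z = 5*Z)
B(-20) + 151 = 5*(-20) + 151 = -100 + 151 = 51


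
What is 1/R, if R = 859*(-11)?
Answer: -1/9449 ≈ -0.00010583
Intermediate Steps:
R = -9449
1/R = 1/(-9449) = -1/9449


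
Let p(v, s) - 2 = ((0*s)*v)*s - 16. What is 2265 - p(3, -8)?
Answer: 2279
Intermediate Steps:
p(v, s) = -14 (p(v, s) = 2 + (((0*s)*v)*s - 16) = 2 + ((0*v)*s - 16) = 2 + (0*s - 16) = 2 + (0 - 16) = 2 - 16 = -14)
2265 - p(3, -8) = 2265 - 1*(-14) = 2265 + 14 = 2279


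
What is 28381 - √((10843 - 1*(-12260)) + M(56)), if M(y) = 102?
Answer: 28381 - √23205 ≈ 28229.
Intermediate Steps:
28381 - √((10843 - 1*(-12260)) + M(56)) = 28381 - √((10843 - 1*(-12260)) + 102) = 28381 - √((10843 + 12260) + 102) = 28381 - √(23103 + 102) = 28381 - √23205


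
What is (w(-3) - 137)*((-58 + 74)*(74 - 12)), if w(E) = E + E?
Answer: -141856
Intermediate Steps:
w(E) = 2*E
(w(-3) - 137)*((-58 + 74)*(74 - 12)) = (2*(-3) - 137)*((-58 + 74)*(74 - 12)) = (-6 - 137)*(16*62) = -143*992 = -141856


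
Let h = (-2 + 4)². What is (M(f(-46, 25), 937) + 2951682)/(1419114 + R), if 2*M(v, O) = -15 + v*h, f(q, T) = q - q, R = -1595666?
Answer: -5903349/353104 ≈ -16.718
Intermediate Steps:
h = 4 (h = 2² = 4)
f(q, T) = 0
M(v, O) = -15/2 + 2*v (M(v, O) = (-15 + v*4)/2 = (-15 + 4*v)/2 = -15/2 + 2*v)
(M(f(-46, 25), 937) + 2951682)/(1419114 + R) = ((-15/2 + 2*0) + 2951682)/(1419114 - 1595666) = ((-15/2 + 0) + 2951682)/(-176552) = (-15/2 + 2951682)*(-1/176552) = (5903349/2)*(-1/176552) = -5903349/353104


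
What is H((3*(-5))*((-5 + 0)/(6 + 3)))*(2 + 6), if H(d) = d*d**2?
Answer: 125000/27 ≈ 4629.6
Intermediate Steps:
H(d) = d**3
H((3*(-5))*((-5 + 0)/(6 + 3)))*(2 + 6) = ((3*(-5))*((-5 + 0)/(6 + 3)))**3*(2 + 6) = (-(-75)/9)**3*8 = (-15*(-5/9))**3*8 = (25/3)**3*8 = (15625/27)*8 = 125000/27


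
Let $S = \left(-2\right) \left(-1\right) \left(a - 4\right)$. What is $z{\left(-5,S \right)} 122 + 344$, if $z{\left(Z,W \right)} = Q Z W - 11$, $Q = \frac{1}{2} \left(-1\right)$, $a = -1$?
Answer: $-4048$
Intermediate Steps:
$Q = - \frac{1}{2}$ ($Q = \frac{1}{2} \left(-1\right) = - \frac{1}{2} \approx -0.5$)
$S = -10$ ($S = \left(-2\right) \left(-1\right) \left(-1 - 4\right) = 2 \left(-1 - 4\right) = 2 \left(-5\right) = -10$)
$z{\left(Z,W \right)} = -11 - \frac{W Z}{2}$ ($z{\left(Z,W \right)} = - \frac{Z}{2} W - 11 = - \frac{W Z}{2} - 11 = -11 - \frac{W Z}{2}$)
$z{\left(-5,S \right)} 122 + 344 = \left(-11 - \left(-5\right) \left(-5\right)\right) 122 + 344 = \left(-11 - 25\right) 122 + 344 = \left(-36\right) 122 + 344 = -4392 + 344 = -4048$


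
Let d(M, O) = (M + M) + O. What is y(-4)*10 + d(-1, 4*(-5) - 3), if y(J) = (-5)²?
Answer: 225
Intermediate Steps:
d(M, O) = O + 2*M (d(M, O) = 2*M + O = O + 2*M)
y(J) = 25
y(-4)*10 + d(-1, 4*(-5) - 3) = 25*10 + ((4*(-5) - 3) + 2*(-1)) = 250 + ((-20 - 3) - 2) = 250 + (-23 - 2) = 250 - 25 = 225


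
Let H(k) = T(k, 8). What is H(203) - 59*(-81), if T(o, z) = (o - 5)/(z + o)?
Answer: 1008567/211 ≈ 4779.9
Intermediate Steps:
T(o, z) = (-5 + o)/(o + z)
H(k) = (-5 + k)/(8 + k) (H(k) = (-5 + k)/(k + 8) = (-5 + k)/(8 + k))
H(203) - 59*(-81) = (-5 + 203)/(8 + 203) - 59*(-81) = 198/211 - 1*(-4779) = (1/211)*198 + 4779 = 198/211 + 4779 = 1008567/211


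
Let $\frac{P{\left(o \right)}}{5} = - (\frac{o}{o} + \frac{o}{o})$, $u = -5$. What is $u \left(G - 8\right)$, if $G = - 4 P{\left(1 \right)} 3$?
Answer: $-560$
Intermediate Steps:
$P{\left(o \right)} = -10$ ($P{\left(o \right)} = 5 \left(- (\frac{o}{o} + \frac{o}{o})\right) = 5 \left(- (1 + 1)\right) = 5 \left(\left(-1\right) 2\right) = 5 \left(-2\right) = -10$)
$G = 120$ ($G = \left(-4\right) \left(-10\right) 3 = 40 \cdot 3 = 120$)
$u \left(G - 8\right) = - 5 \left(120 - 8\right) = \left(-5\right) 112 = -560$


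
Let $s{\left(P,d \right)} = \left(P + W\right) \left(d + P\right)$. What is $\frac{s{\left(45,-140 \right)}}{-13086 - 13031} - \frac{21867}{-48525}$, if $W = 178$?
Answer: $\frac{533034188}{422442475} \approx 1.2618$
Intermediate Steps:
$s{\left(P,d \right)} = \left(178 + P\right) \left(P + d\right)$ ($s{\left(P,d \right)} = \left(P + 178\right) \left(d + P\right) = \left(178 + P\right) \left(P + d\right)$)
$\frac{s{\left(45,-140 \right)}}{-13086 - 13031} - \frac{21867}{-48525} = \frac{45^{2} + 178 \cdot 45 + 178 \left(-140\right) + 45 \left(-140\right)}{-13086 - 13031} - \frac{21867}{-48525} = \frac{2025 + 8010 - 24920 - 6300}{-26117} - - \frac{7289}{16175} = \left(-21185\right) \left(- \frac{1}{26117}\right) + \frac{7289}{16175} = \frac{21185}{26117} + \frac{7289}{16175} = \frac{533034188}{422442475}$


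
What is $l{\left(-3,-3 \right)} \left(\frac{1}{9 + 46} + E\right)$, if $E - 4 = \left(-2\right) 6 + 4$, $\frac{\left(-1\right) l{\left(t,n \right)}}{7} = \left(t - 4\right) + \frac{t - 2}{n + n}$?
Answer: $- \frac{18907}{110} \approx -171.88$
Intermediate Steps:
$l{\left(t,n \right)} = 28 - 7 t - \frac{7 \left(-2 + t\right)}{2 n}$ ($l{\left(t,n \right)} = - 7 \left(\left(t - 4\right) + \frac{t - 2}{n + n}\right) = - 7 \left(\left(-4 + t\right) + \frac{-2 + t}{2 n}\right) = - 7 \left(-4 + t + \frac{-2 + t}{2 n}\right) = 28 - 7 t - \frac{7 \left(-2 + t\right)}{2 n}$)
$E = -4$ ($E = 4 + \left(\left(-2\right) 6 + 4\right) = 4 + \left(-12 + 4\right) = 4 - 8 = -4$)
$l{\left(-3,-3 \right)} \left(\frac{1}{9 + 46} + E\right) = \frac{7 \left(2 - -3 - - 6 \left(-4 - 3\right)\right)}{2 \left(-3\right)} \left(\frac{1}{9 + 46} - 4\right) = \frac{7}{2} \left(- \frac{1}{3}\right) \left(2 + 3 - \left(-6\right) \left(-7\right)\right) \left(\frac{1}{55} - 4\right) = \frac{7}{2} \left(- \frac{1}{3}\right) \left(2 + 3 - 42\right) \left(\frac{1}{55} - 4\right) = \frac{7}{2} \left(- \frac{1}{3}\right) \left(-37\right) \left(- \frac{219}{55}\right) = \frac{259}{6} \left(- \frac{219}{55}\right) = - \frac{18907}{110}$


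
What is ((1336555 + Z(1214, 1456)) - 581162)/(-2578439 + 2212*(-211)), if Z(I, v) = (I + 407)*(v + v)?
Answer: -5475745/3045171 ≈ -1.7982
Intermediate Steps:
Z(I, v) = 2*v*(407 + I) (Z(I, v) = (407 + I)*(2*v) = 2*v*(407 + I))
((1336555 + Z(1214, 1456)) - 581162)/(-2578439 + 2212*(-211)) = ((1336555 + 2*1456*(407 + 1214)) - 581162)/(-2578439 + 2212*(-211)) = ((1336555 + 2*1456*1621) - 581162)/(-2578439 - 466732) = ((1336555 + 4720352) - 581162)/(-3045171) = (6056907 - 581162)*(-1/3045171) = 5475745*(-1/3045171) = -5475745/3045171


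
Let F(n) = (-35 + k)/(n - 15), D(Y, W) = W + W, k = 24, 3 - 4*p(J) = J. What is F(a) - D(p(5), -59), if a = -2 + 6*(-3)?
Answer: 4141/35 ≈ 118.31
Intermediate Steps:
p(J) = ¾ - J/4
a = -20 (a = -2 - 18 = -20)
D(Y, W) = 2*W
F(n) = -11/(-15 + n) (F(n) = (-35 + 24)/(n - 15) = -11/(-15 + n))
F(a) - D(p(5), -59) = -11/(-15 - 20) - 2*(-59) = -11/(-35) - 1*(-118) = -11*(-1/35) + 118 = 11/35 + 118 = 4141/35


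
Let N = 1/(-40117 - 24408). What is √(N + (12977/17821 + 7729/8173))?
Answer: √5913688299650403036415541/1879626580865 ≈ 1.2938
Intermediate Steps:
N = -1/64525 (N = 1/(-64525) = -1/64525 ≈ -1.5498e-5)
√(N + (12977/17821 + 7729/8173)) = √(-1/64525 + (12977/17821 + 7729/8173)) = √(-1/64525 + 243799530/145651033) = √(15731019022217/9398132904325) = √5913688299650403036415541/1879626580865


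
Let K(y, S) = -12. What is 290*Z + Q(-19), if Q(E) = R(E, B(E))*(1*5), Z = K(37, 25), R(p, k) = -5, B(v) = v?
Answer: -3505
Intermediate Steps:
Z = -12
Q(E) = -25 (Q(E) = -5*5 = -25)
290*Z + Q(-19) = 290*(-12) - 25 = -3480 - 25 = -3505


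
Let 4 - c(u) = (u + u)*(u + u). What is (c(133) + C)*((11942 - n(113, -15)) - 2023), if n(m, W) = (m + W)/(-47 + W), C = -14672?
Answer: -26271126112/31 ≈ -8.4746e+8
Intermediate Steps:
n(m, W) = (W + m)/(-47 + W)
c(u) = 4 - 4*u² (c(u) = 4 - (u + u)*(u + u) = 4 - 2*u*2*u = 4 - 4*u²)
(c(133) + C)*((11942 - n(113, -15)) - 2023) = ((4 - 4*133²) - 14672)*((11942 - (-15 + 113)/(-47 - 15)) - 2023) = ((4 - 4*17689) - 14672)*((11942 - 98/(-62)) - 2023) = ((4 - 70756) - 14672)*((11942 - (-1)*98/62) - 2023) = (-70752 - 14672)*((11942 - 1*(-49/31)) - 2023) = -85424*((11942 + 49/31) - 2023) = -85424*(370251/31 - 2023) = -85424*307538/31 = -26271126112/31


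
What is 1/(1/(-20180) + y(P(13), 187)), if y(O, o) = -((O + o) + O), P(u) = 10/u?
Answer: -262340/49461193 ≈ -0.0053040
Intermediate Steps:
y(O, o) = -o - 2*O (y(O, o) = -(o + 2*O) = -o - 2*O)
1/(1/(-20180) + y(P(13), 187)) = 1/(1/(-20180) + (-1*187 - 20/13)) = 1/(-1/20180 + (-187 - 20/13)) = 1/(-1/20180 - 2451/13) = 1/(-49461193/262340) = -262340/49461193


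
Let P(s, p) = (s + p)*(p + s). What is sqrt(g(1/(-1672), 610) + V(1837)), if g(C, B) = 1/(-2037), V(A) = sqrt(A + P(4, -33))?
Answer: sqrt(-2037 + 4149369*sqrt(2678))/2037 ≈ 7.1937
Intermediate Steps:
P(s, p) = (p + s)**2 (P(s, p) = (p + s)*(p + s) = (p + s)**2)
V(A) = sqrt(841 + A) (V(A) = sqrt(A + (-33 + 4)**2) = sqrt(A + (-29)**2) = sqrt(A + 841) = sqrt(841 + A))
g(C, B) = -1/2037
sqrt(g(1/(-1672), 610) + V(1837)) = sqrt(-1/2037 + sqrt(841 + 1837)) = sqrt(-1/2037 + sqrt(2678))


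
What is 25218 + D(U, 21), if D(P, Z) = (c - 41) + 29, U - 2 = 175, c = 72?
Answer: 25278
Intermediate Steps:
U = 177 (U = 2 + 175 = 177)
D(P, Z) = 60 (D(P, Z) = (72 - 41) + 29 = 31 + 29 = 60)
25218 + D(U, 21) = 25218 + 60 = 25278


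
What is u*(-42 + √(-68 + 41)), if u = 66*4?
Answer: -11088 + 792*I*√3 ≈ -11088.0 + 1371.8*I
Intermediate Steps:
u = 264
u*(-42 + √(-68 + 41)) = 264*(-42 + √(-68 + 41)) = 264*(-42 + √(-27)) = 264*(-42 + 3*I*√3) = -11088 + 792*I*√3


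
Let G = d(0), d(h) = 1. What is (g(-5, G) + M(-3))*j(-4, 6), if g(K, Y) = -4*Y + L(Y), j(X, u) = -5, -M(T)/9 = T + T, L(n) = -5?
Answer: -225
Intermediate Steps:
M(T) = -18*T (M(T) = -9*(T + T) = -18*T)
G = 1
g(K, Y) = -5 - 4*Y (g(K, Y) = -4*Y - 5 = -5 - 4*Y)
(g(-5, G) + M(-3))*j(-4, 6) = ((-5 - 4*1) - 18*(-3))*(-5) = ((-5 - 4) + 54)*(-5) = (-9 + 54)*(-5) = 45*(-5) = -225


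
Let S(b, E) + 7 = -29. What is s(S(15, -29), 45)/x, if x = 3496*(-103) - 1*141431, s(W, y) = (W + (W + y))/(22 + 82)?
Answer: 9/17385992 ≈ 5.1766e-7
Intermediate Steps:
S(b, E) = -36 (S(b, E) = -7 - 29 = -36)
s(W, y) = W/52 + y/104 (s(W, y) = (y + 2*W)/104 = (y + 2*W)*(1/104) = W/52 + y/104)
x = -501519 (x = -360088 - 141431 = -501519)
s(S(15, -29), 45)/x = ((1/52)*(-36) + (1/104)*45)/(-501519) = (-9/13 + 45/104)*(-1/501519) = -27/104*(-1/501519) = 9/17385992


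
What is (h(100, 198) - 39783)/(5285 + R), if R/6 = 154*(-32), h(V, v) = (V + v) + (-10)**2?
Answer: 39385/24283 ≈ 1.6219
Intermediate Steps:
h(V, v) = 100 + V + v (h(V, v) = (V + v) + 100 = 100 + V + v)
R = -29568 (R = 6*(154*(-32)) = 6*(-4928) = -29568)
(h(100, 198) - 39783)/(5285 + R) = ((100 + 100 + 198) - 39783)/(5285 - 29568) = (398 - 39783)/(-24283) = -39385*(-1/24283) = 39385/24283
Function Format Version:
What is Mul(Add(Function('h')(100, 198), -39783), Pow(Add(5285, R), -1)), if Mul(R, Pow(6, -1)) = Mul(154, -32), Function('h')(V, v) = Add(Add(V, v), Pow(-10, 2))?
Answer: Rational(39385, 24283) ≈ 1.6219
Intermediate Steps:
Function('h')(V, v) = Add(100, V, v) (Function('h')(V, v) = Add(Add(V, v), 100) = Add(100, V, v))
R = -29568 (R = Mul(6, Mul(154, -32)) = Mul(6, -4928) = -29568)
Mul(Add(Function('h')(100, 198), -39783), Pow(Add(5285, R), -1)) = Mul(Add(Add(100, 100, 198), -39783), Pow(Add(5285, -29568), -1)) = Mul(Add(398, -39783), Pow(-24283, -1)) = Mul(-39385, Rational(-1, 24283)) = Rational(39385, 24283)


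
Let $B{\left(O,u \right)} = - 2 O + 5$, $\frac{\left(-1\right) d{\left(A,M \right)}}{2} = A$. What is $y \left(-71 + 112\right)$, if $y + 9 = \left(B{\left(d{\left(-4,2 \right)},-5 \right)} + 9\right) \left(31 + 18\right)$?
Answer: $-4387$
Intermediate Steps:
$d{\left(A,M \right)} = - 2 A$
$B{\left(O,u \right)} = 5 - 2 O$
$y = -107$ ($y = -9 + \left(\left(5 - 2 \left(\left(-2\right) \left(-4\right)\right)\right) + 9\right) \left(31 + 18\right) = -9 + \left(\left(5 - 16\right) + 9\right) 49 = -9 + \left(-11 + 9\right) 49 = -9 - 98 = -107$)
$y \left(-71 + 112\right) = - 107 \left(-71 + 112\right) = \left(-107\right) 41 = -4387$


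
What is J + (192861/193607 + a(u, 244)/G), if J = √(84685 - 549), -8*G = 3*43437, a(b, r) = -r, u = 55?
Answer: 25509830635/25229121777 + 2*√21034 ≈ 291.07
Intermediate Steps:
G = -130311/8 (G = -3*43437/8 = -⅛*130311 = -130311/8 ≈ -16289.)
J = 2*√21034 (J = √84136 = 2*√21034 ≈ 290.06)
J + (192861/193607 + a(u, 244)/G) = 2*√21034 + (192861/193607 + (-1*244)/(-130311/8)) = 2*√21034 + (192861*(1/193607) - 244*(-8/130311)) = 2*√21034 + (192861/193607 + 1952/130311) = 2*√21034 + 25509830635/25229121777 = 25509830635/25229121777 + 2*√21034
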